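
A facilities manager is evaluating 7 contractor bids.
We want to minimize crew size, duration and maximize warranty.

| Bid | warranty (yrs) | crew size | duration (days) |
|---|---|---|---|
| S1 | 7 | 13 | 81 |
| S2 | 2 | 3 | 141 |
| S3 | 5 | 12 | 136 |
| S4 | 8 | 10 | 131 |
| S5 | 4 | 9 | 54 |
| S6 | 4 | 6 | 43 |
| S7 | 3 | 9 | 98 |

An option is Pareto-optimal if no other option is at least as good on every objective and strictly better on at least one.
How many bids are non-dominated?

S1: not dominated.
S2: not dominated (best crew size).
S3: dominated by S4 (warranty 8≥5, crew size 10≤12, duration 131≤136).
S4: not dominated (best warranty).
S5: dominated by S6 (warranty 4≥4, crew size 6≤9, duration 43≤54).
S6: not dominated (best duration).
S7: dominated by S5 (warranty 4≥3, crew size 9≤9, duration 54≤98).
Pareto-optimal: S1, S2, S4, S6 → 4.

4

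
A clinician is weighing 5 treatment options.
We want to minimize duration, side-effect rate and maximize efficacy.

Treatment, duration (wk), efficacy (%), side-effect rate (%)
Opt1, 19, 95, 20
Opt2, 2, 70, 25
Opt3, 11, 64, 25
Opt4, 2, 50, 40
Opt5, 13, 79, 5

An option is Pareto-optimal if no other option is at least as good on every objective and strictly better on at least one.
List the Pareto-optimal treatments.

Opt1, Opt2, Opt5

Opt1: not dominated (best efficacy).
Opt2: not dominated.
Opt3: dominated by Opt2 (duration 2≤11, efficacy 70≥64, side-effect rate 25≤25).
Opt4: dominated by Opt2 (duration 2≤2, efficacy 70≥50, side-effect rate 25≤40).
Opt5: not dominated (best side-effect rate).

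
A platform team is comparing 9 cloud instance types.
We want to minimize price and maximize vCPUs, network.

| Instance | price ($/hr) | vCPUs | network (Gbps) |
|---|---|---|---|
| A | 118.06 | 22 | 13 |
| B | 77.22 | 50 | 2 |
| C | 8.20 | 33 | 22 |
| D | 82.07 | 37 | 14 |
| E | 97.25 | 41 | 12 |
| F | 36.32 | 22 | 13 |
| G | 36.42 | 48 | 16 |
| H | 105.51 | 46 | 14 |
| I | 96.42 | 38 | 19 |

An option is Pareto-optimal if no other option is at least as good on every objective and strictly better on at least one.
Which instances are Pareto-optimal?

B, C, G, I

A: dominated by C (price 8.20≤118.06, vCPUs 33≥22, network 22≥13).
B: not dominated (best vCPUs).
C: not dominated (best price).
D: dominated by G (price 36.42≤82.07, vCPUs 48≥37, network 16≥14).
E: dominated by G (price 36.42≤97.25, vCPUs 48≥41, network 16≥12).
F: dominated by C (price 8.20≤36.32, vCPUs 33≥22, network 22≥13).
G: not dominated.
H: dominated by G (price 36.42≤105.51, vCPUs 48≥46, network 16≥14).
I: not dominated.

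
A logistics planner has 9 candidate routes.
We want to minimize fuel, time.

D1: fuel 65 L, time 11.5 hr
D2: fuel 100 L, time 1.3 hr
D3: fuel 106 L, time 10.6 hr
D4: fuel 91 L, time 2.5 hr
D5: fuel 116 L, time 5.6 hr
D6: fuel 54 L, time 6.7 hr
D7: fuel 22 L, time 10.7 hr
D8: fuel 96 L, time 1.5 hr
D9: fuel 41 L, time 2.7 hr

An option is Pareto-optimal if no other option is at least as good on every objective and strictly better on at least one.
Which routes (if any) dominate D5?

D2: fuel 100≤116, time 1.3≤5.6 — dominates D5.
D4: fuel 91≤116, time 2.5≤5.6 — dominates D5.
D8: fuel 96≤116, time 1.5≤5.6 — dominates D5.
D9: fuel 41≤116, time 2.7≤5.6 — dominates D5.
Others (D1, D3, D6, D7) are each worse than D5 on at least one objective.

D2, D4, D8, D9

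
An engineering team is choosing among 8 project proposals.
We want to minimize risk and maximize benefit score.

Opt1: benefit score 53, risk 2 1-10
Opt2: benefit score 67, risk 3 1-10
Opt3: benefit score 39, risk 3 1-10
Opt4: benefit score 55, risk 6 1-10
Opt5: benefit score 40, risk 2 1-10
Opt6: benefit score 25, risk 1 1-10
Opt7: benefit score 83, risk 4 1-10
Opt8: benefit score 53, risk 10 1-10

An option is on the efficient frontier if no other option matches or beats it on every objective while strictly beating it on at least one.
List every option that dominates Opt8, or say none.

Opt1: benefit score 53≥53, risk 2≤10 — dominates Opt8.
Opt2: benefit score 67≥53, risk 3≤10 — dominates Opt8.
Opt4: benefit score 55≥53, risk 6≤10 — dominates Opt8.
Opt7: benefit score 83≥53, risk 4≤10 — dominates Opt8.
Others (Opt3, Opt5, Opt6) are each worse than Opt8 on at least one objective.

Opt1, Opt2, Opt4, Opt7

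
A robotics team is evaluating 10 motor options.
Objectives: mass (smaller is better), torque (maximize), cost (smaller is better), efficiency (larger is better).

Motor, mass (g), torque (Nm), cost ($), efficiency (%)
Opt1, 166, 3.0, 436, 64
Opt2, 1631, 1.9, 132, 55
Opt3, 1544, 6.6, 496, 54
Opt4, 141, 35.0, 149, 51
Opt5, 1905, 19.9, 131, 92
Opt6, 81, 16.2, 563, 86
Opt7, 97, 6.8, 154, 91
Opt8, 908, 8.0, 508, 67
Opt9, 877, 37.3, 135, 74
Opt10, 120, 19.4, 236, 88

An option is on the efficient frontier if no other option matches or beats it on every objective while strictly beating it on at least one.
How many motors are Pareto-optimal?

7

Opt1: dominated by Opt7 (mass 97≤166, torque 6.8≥3.0, cost 154≤436, efficiency 91≥64).
Opt2: not dominated.
Opt3: dominated by Opt7 (mass 97≤1544, torque 6.8≥6.6, cost 154≤496, efficiency 91≥54).
Opt4: not dominated.
Opt5: not dominated (best cost).
Opt6: not dominated (best mass).
Opt7: not dominated.
Opt8: dominated by Opt9 (mass 877≤908, torque 37.3≥8.0, cost 135≤508, efficiency 74≥67).
Opt9: not dominated (best torque).
Opt10: not dominated.
Pareto-optimal: Opt2, Opt4, Opt5, Opt6, Opt7, Opt9, Opt10 → 7.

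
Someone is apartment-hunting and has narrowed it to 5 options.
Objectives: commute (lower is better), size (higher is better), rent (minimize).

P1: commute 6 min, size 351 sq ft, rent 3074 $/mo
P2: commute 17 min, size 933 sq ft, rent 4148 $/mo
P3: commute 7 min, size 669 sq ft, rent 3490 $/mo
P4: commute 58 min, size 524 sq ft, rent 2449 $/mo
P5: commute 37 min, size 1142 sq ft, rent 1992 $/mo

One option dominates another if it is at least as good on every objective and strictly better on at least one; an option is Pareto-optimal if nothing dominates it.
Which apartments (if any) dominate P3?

P1: worse on size (351 vs 669).
P2: worse on commute (17 vs 7).
P4: worse on commute (58 vs 7).
P5: worse on commute (37 vs 7).
No option dominates P3.

none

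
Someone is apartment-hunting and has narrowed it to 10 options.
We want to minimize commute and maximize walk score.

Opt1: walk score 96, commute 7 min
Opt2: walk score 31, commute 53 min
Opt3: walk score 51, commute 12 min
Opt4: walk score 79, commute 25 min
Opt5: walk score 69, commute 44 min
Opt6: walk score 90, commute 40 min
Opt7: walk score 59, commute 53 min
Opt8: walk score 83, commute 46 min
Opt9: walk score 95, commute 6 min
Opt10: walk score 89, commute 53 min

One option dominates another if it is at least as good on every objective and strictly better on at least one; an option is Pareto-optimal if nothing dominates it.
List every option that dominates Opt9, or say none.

Opt1: worse on commute (7 vs 6).
Opt2: worse on walk score (31 vs 95).
Opt3: worse on walk score (51 vs 95).
Opt4: worse on walk score (79 vs 95).
Opt5: worse on walk score (69 vs 95).
Opt6: worse on walk score (90 vs 95).
Opt7: worse on walk score (59 vs 95).
Opt8: worse on walk score (83 vs 95).
Opt10: worse on walk score (89 vs 95).
No option dominates Opt9.

none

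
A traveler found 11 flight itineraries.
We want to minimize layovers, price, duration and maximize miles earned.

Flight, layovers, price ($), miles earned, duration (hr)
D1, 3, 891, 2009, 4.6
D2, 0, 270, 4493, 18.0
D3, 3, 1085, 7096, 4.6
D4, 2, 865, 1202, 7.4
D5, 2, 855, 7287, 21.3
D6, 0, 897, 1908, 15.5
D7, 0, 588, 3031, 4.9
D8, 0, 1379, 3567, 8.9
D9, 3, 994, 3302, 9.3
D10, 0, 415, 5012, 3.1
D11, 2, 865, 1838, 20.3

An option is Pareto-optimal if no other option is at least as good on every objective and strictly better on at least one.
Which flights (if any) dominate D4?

D7, D10

D7: layovers 0≤2, price 588≤865, miles earned 3031≥1202, duration 4.9≤7.4 — dominates D4.
D10: layovers 0≤2, price 415≤865, miles earned 5012≥1202, duration 3.1≤7.4 — dominates D4.
Others (D1, D2, D3, D5, D6, D8, D9, D11) are each worse than D4 on at least one objective.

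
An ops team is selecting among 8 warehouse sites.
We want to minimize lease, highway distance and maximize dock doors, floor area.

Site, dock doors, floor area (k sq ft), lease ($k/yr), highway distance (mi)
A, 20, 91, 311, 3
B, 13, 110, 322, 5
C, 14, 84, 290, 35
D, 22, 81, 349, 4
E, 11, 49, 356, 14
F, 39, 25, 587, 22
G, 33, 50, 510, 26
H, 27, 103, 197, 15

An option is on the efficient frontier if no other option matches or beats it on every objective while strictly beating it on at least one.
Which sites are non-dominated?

A, B, D, F, G, H

A: not dominated (best highway distance).
B: not dominated (best floor area).
C: dominated by H (dock doors 27≥14, floor area 103≥84, lease 197≤290, highway distance 15≤35).
D: not dominated.
E: dominated by A (dock doors 20≥11, floor area 91≥49, lease 311≤356, highway distance 3≤14).
F: not dominated (best dock doors).
G: not dominated.
H: not dominated (best lease).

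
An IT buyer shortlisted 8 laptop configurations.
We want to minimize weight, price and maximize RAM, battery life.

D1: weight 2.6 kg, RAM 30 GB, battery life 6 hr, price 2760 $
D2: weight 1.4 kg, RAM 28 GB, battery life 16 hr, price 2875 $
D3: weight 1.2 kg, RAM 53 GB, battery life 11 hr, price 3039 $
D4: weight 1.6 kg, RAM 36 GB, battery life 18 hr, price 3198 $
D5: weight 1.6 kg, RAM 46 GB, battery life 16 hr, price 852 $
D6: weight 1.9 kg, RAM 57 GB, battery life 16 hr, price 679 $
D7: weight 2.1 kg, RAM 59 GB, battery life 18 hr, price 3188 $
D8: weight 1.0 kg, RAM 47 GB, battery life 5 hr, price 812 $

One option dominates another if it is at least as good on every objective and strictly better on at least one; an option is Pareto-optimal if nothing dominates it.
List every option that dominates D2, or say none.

D1: worse on weight (2.6 vs 1.4).
D3: worse on battery life (11 vs 16).
D4: worse on weight (1.6 vs 1.4).
D5: worse on weight (1.6 vs 1.4).
D6: worse on weight (1.9 vs 1.4).
D7: worse on weight (2.1 vs 1.4).
D8: worse on battery life (5 vs 16).
No option dominates D2.

none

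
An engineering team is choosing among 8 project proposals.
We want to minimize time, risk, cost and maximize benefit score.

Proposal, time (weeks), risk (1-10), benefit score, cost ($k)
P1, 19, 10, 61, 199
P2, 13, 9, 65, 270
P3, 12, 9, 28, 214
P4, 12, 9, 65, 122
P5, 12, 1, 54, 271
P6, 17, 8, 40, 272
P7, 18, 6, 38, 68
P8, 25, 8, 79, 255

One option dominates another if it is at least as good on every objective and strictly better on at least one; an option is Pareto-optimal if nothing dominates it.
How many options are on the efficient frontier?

4

P1: dominated by P4 (time 12≤19, risk 9≤10, benefit score 65≥61, cost 122≤199).
P2: dominated by P4 (time 12≤13, risk 9≤9, benefit score 65≥65, cost 122≤270).
P3: dominated by P4 (time 12≤12, risk 9≤9, benefit score 65≥28, cost 122≤214).
P4: not dominated.
P5: not dominated (best risk).
P6: dominated by P5 (time 12≤17, risk 1≤8, benefit score 54≥40, cost 271≤272).
P7: not dominated (best cost).
P8: not dominated (best benefit score).
Pareto-optimal: P4, P5, P7, P8 → 4.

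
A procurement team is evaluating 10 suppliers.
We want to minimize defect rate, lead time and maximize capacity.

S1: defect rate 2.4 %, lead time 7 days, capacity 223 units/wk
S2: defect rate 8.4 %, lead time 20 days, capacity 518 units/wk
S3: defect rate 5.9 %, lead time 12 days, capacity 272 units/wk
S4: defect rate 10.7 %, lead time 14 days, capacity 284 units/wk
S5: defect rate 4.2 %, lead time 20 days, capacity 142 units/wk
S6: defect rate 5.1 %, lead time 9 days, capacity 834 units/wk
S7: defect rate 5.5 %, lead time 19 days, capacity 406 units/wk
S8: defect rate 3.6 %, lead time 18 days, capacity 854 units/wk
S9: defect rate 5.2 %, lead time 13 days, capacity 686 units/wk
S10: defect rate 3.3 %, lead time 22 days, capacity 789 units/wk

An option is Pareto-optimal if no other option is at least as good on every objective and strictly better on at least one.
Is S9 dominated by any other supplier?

S6 vs S9: defect rate 5.1≤5.2, lead time 9≤13, capacity 834≥686 — S6 is at least as good on every objective and strictly better on at least one, so S6 dominates S9.

Yes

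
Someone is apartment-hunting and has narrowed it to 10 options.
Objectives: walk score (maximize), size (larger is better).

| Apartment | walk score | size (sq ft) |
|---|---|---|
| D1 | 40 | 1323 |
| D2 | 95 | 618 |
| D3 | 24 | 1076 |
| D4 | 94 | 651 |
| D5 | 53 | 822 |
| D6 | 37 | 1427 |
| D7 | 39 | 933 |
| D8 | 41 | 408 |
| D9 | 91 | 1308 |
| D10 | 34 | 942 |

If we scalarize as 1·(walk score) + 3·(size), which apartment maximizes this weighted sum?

D1: 1·40 + 3·1323 = 4009
D2: 1·95 + 3·618 = 1949
D3: 1·24 + 3·1076 = 3252
D4: 1·94 + 3·651 = 2047
D5: 1·53 + 3·822 = 2519
D6: 1·37 + 3·1427 = 4318
D7: 1·39 + 3·933 = 2838
D8: 1·41 + 3·408 = 1265
D9: 1·91 + 3·1308 = 4015
D10: 1·34 + 3·942 = 2860
Highest: D6 at 4318.

D6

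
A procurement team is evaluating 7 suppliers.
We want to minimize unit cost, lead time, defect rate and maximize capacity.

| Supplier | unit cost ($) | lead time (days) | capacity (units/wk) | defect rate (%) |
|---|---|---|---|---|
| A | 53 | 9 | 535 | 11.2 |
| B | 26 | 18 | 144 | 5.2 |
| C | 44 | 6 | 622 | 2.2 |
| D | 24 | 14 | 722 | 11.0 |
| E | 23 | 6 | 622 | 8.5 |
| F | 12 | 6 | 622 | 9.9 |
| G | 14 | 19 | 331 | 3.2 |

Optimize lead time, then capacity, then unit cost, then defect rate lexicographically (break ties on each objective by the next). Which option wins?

First minimize lead time: best is 6, kept {C, E, F}.
Then maximize capacity: best is 622, kept {C, E, F}.
Then minimize unit cost: best is 12, kept {F}.

F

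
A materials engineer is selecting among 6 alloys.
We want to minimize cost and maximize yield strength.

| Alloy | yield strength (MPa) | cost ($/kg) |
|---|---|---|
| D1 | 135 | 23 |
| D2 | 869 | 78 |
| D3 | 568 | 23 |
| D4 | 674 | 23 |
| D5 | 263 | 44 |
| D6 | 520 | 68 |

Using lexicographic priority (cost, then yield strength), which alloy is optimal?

D4

First minimize cost: best is 23, kept {D1, D3, D4}.
Then maximize yield strength: best is 674, kept {D4}.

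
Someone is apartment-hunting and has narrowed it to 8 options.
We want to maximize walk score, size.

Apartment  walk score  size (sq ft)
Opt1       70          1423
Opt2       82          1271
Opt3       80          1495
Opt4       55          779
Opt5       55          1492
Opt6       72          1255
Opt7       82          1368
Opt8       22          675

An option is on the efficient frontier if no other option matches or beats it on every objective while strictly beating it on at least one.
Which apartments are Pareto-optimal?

Opt3, Opt7

Opt1: dominated by Opt3 (walk score 80≥70, size 1495≥1423).
Opt2: dominated by Opt7 (walk score 82≥82, size 1368≥1271).
Opt3: not dominated (best size).
Opt4: dominated by Opt1 (walk score 70≥55, size 1423≥779).
Opt5: dominated by Opt3 (walk score 80≥55, size 1495≥1492).
Opt6: dominated by Opt2 (walk score 82≥72, size 1271≥1255).
Opt7: not dominated.
Opt8: dominated by Opt1 (walk score 70≥22, size 1423≥675).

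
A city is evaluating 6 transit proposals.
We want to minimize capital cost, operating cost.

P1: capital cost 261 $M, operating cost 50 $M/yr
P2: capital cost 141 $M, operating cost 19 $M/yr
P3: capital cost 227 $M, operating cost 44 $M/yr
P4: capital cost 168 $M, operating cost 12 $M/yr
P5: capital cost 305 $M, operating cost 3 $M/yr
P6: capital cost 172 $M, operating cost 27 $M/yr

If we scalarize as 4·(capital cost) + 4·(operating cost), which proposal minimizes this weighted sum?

P2

P1: 4·261 + 4·50 = 1244
P2: 4·141 + 4·19 = 640
P3: 4·227 + 4·44 = 1084
P4: 4·168 + 4·12 = 720
P5: 4·305 + 4·3 = 1232
P6: 4·172 + 4·27 = 796
Lowest: P2 at 640.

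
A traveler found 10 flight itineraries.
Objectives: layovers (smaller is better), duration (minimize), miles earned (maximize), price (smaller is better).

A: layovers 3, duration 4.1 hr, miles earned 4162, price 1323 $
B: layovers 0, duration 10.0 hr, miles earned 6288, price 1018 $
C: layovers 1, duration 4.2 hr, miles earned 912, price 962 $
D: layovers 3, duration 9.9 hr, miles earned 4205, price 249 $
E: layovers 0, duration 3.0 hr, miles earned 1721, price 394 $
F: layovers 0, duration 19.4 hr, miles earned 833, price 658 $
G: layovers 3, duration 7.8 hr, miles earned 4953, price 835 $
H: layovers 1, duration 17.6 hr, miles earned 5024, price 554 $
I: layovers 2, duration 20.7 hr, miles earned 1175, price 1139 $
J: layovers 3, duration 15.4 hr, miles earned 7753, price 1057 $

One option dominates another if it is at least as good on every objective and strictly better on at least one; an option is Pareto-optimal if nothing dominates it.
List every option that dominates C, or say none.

E: layovers 0≤1, duration 3.0≤4.2, miles earned 1721≥912, price 394≤962 — dominates C.
Others (A, B, D, F, G, H, I, J) are each worse than C on at least one objective.

E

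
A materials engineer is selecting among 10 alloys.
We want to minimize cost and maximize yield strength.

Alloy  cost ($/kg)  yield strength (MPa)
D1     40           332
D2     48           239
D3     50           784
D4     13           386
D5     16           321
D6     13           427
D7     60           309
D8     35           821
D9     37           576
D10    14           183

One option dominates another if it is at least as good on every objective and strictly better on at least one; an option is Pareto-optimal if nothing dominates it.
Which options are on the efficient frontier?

D1: dominated by D4 (cost 13≤40, yield strength 386≥332).
D2: dominated by D1 (cost 40≤48, yield strength 332≥239).
D3: dominated by D8 (cost 35≤50, yield strength 821≥784).
D4: dominated by D6 (cost 13≤13, yield strength 427≥386).
D5: dominated by D4 (cost 13≤16, yield strength 386≥321).
D6: not dominated.
D7: dominated by D1 (cost 40≤60, yield strength 332≥309).
D8: not dominated (best yield strength).
D9: dominated by D8 (cost 35≤37, yield strength 821≥576).
D10: dominated by D4 (cost 13≤14, yield strength 386≥183).

D6, D8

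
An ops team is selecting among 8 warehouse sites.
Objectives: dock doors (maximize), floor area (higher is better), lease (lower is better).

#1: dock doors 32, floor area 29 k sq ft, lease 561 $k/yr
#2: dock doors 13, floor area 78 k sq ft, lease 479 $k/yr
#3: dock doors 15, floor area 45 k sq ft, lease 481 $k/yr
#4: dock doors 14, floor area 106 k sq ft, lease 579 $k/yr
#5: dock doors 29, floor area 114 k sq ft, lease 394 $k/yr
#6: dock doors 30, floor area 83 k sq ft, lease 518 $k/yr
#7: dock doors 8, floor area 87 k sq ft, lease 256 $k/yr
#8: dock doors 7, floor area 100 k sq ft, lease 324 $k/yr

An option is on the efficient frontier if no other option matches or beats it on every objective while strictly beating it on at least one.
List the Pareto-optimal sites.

#1: not dominated (best dock doors).
#2: dominated by #5 (dock doors 29≥13, floor area 114≥78, lease 394≤479).
#3: dominated by #5 (dock doors 29≥15, floor area 114≥45, lease 394≤481).
#4: dominated by #5 (dock doors 29≥14, floor area 114≥106, lease 394≤579).
#5: not dominated (best floor area).
#6: not dominated.
#7: not dominated (best lease).
#8: not dominated.

#1, #5, #6, #7, #8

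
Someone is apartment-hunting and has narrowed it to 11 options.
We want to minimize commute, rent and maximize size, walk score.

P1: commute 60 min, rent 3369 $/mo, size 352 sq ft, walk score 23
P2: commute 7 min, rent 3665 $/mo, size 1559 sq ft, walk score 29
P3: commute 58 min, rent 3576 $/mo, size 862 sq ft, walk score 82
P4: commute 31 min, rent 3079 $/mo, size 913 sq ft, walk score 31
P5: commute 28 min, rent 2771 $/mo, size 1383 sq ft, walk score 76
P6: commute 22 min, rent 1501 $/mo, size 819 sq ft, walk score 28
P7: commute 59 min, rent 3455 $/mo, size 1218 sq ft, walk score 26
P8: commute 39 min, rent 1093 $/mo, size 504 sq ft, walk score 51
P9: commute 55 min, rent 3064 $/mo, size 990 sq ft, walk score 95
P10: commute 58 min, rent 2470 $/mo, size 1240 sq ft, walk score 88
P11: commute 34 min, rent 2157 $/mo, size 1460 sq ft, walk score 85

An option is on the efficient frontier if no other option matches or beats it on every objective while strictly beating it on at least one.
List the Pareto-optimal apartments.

P2, P5, P6, P8, P9, P10, P11

P1: dominated by P4 (commute 31≤60, rent 3079≤3369, size 913≥352, walk score 31≥23).
P2: not dominated (best commute).
P3: dominated by P9 (commute 55≤58, rent 3064≤3576, size 990≥862, walk score 95≥82).
P4: dominated by P5 (commute 28≤31, rent 2771≤3079, size 1383≥913, walk score 76≥31).
P5: not dominated.
P6: not dominated.
P7: dominated by P5 (commute 28≤59, rent 2771≤3455, size 1383≥1218, walk score 76≥26).
P8: not dominated (best rent).
P9: not dominated (best walk score).
P10: not dominated.
P11: not dominated.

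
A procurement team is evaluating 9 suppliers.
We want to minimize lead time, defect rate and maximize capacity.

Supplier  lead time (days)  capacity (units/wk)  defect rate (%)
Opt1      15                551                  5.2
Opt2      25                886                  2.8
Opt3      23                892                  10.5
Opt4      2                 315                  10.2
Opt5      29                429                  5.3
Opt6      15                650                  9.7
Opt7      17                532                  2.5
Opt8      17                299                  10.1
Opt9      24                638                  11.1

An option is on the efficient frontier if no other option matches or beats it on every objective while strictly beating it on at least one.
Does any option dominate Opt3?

No

Opt1: worse on capacity (551 vs 892).
Opt2: worse on lead time (25 vs 23).
Opt4: worse on capacity (315 vs 892).
Opt5: worse on lead time (29 vs 23).
Opt6: worse on capacity (650 vs 892).
Opt7: worse on capacity (532 vs 892).
Opt8: worse on capacity (299 vs 892).
Opt9: worse on lead time (24 vs 23).
No option is at least as good as Opt3 on every objective and strictly better on one.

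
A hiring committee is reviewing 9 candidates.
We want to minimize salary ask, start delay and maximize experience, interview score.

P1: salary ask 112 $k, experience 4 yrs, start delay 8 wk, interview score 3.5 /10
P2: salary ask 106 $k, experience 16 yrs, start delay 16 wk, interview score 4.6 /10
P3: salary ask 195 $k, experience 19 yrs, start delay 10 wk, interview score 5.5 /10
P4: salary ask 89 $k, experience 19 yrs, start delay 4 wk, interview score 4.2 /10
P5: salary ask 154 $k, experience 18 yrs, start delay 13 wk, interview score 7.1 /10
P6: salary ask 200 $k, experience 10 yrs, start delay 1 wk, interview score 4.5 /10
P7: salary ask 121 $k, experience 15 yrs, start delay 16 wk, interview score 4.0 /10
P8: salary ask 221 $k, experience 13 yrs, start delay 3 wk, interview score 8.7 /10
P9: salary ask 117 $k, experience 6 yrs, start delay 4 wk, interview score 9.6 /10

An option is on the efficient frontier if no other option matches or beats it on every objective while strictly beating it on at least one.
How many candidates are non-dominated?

7

P1: dominated by P4 (salary ask 89≤112, experience 19≥4, start delay 4≤8, interview score 4.2≥3.5).
P2: not dominated.
P3: not dominated.
P4: not dominated (best salary ask).
P5: not dominated.
P6: not dominated (best start delay).
P7: dominated by P2 (salary ask 106≤121, experience 16≥15, start delay 16≤16, interview score 4.6≥4.0).
P8: not dominated.
P9: not dominated (best interview score).
Pareto-optimal: P2, P3, P4, P5, P6, P8, P9 → 7.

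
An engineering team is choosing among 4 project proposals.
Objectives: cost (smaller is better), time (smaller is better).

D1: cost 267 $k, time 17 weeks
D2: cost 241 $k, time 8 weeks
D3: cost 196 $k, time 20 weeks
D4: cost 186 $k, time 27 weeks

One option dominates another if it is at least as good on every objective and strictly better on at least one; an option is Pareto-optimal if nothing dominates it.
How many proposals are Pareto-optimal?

3

D1: dominated by D2 (cost 241≤267, time 8≤17).
D2: not dominated (best time).
D3: not dominated.
D4: not dominated (best cost).
Pareto-optimal: D2, D3, D4 → 3.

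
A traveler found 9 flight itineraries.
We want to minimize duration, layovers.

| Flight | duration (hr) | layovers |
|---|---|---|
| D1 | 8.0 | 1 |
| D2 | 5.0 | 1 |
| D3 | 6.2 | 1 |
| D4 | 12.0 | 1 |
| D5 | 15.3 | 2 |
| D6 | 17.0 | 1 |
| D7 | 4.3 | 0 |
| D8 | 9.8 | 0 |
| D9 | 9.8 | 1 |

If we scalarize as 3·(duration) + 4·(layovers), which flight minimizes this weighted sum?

D1: 3·8.0 + 4·1 = 28.0
D2: 3·5.0 + 4·1 = 19.0
D3: 3·6.2 + 4·1 = 22.6
D4: 3·12.0 + 4·1 = 40.0
D5: 3·15.3 + 4·2 = 53.9
D6: 3·17.0 + 4·1 = 55.0
D7: 3·4.3 + 4·0 = 12.9
D8: 3·9.8 + 4·0 = 29.4
D9: 3·9.8 + 4·1 = 33.4
Lowest: D7 at 12.9.

D7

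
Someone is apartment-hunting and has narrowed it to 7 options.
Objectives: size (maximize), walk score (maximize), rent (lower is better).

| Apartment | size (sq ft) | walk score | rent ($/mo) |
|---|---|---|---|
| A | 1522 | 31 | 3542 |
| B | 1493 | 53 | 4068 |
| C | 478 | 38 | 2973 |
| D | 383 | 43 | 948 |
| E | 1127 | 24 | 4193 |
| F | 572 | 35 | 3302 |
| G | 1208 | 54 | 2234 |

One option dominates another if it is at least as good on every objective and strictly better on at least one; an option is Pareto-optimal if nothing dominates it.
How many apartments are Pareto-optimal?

4

A: not dominated (best size).
B: not dominated.
C: dominated by G (size 1208≥478, walk score 54≥38, rent 2234≤2973).
D: not dominated (best rent).
E: dominated by A (size 1522≥1127, walk score 31≥24, rent 3542≤4193).
F: dominated by G (size 1208≥572, walk score 54≥35, rent 2234≤3302).
G: not dominated (best walk score).
Pareto-optimal: A, B, D, G → 4.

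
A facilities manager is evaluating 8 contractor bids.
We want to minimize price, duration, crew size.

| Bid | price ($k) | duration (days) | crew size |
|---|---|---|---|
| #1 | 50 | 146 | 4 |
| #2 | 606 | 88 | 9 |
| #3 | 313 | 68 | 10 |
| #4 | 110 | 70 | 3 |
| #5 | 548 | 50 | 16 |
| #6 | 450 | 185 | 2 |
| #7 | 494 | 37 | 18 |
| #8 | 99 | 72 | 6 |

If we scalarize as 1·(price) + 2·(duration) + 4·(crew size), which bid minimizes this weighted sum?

#4

#1: 1·50 + 2·146 + 4·4 = 358
#2: 1·606 + 2·88 + 4·9 = 818
#3: 1·313 + 2·68 + 4·10 = 489
#4: 1·110 + 2·70 + 4·3 = 262
#5: 1·548 + 2·50 + 4·16 = 712
#6: 1·450 + 2·185 + 4·2 = 828
#7: 1·494 + 2·37 + 4·18 = 640
#8: 1·99 + 2·72 + 4·6 = 267
Lowest: #4 at 262.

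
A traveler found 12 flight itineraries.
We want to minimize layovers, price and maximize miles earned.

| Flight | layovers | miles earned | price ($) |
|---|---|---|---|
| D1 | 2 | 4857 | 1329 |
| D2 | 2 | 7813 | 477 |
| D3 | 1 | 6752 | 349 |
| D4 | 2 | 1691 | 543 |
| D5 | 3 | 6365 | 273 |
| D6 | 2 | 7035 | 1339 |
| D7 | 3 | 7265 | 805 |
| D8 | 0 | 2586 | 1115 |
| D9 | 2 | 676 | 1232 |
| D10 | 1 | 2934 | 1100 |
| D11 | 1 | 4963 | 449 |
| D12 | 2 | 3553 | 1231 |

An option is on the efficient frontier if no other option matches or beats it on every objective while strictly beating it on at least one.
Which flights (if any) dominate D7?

D2

D2: layovers 2≤3, miles earned 7813≥7265, price 477≤805 — dominates D7.
Others (D1, D3, D4, D5, D6, D8, D9, D10, D11, D12) are each worse than D7 on at least one objective.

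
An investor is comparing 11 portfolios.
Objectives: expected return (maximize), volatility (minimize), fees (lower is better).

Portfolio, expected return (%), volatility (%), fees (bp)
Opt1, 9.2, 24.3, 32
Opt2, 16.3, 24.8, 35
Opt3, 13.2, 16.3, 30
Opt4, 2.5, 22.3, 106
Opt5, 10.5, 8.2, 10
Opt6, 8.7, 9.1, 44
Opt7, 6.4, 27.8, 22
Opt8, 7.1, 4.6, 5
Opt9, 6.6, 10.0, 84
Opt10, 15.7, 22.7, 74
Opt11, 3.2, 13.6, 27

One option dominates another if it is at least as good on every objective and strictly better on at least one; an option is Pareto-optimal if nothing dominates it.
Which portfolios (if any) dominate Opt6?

Opt5

Opt5: expected return 10.5≥8.7, volatility 8.2≤9.1, fees 10≤44 — dominates Opt6.
Others (Opt1, Opt2, Opt3, Opt4, Opt7, Opt8, Opt9, Opt10, Opt11) are each worse than Opt6 on at least one objective.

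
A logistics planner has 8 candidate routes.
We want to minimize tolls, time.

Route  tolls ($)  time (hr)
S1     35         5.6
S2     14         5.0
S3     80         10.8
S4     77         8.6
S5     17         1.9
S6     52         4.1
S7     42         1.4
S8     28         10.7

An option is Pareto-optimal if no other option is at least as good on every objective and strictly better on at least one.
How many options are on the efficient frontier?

S1: dominated by S2 (tolls 14≤35, time 5.0≤5.6).
S2: not dominated (best tolls).
S3: dominated by S1 (tolls 35≤80, time 5.6≤10.8).
S4: dominated by S1 (tolls 35≤77, time 5.6≤8.6).
S5: not dominated.
S6: dominated by S5 (tolls 17≤52, time 1.9≤4.1).
S7: not dominated (best time).
S8: dominated by S2 (tolls 14≤28, time 5.0≤10.7).
Pareto-optimal: S2, S5, S7 → 3.

3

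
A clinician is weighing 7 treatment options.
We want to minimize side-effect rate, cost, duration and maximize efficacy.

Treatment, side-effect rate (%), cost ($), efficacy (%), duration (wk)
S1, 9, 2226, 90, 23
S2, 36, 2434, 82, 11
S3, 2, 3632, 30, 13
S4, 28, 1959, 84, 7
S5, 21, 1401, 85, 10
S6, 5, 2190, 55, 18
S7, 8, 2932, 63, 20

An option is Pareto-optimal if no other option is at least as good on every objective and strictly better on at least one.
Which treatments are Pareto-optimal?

S1, S3, S4, S5, S6, S7

S1: not dominated (best efficacy).
S2: dominated by S4 (side-effect rate 28≤36, cost 1959≤2434, efficacy 84≥82, duration 7≤11).
S3: not dominated (best side-effect rate).
S4: not dominated (best duration).
S5: not dominated (best cost).
S6: not dominated.
S7: not dominated.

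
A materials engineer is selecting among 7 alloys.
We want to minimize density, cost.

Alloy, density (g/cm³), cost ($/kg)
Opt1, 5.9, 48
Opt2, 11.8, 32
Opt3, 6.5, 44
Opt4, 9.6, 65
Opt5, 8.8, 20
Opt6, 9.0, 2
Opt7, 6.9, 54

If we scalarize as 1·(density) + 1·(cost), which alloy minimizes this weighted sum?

Opt1: 1·5.9 + 1·48 = 53.9
Opt2: 1·11.8 + 1·32 = 43.8
Opt3: 1·6.5 + 1·44 = 50.5
Opt4: 1·9.6 + 1·65 = 74.6
Opt5: 1·8.8 + 1·20 = 28.8
Opt6: 1·9.0 + 1·2 = 11.0
Opt7: 1·6.9 + 1·54 = 60.9
Lowest: Opt6 at 11.0.

Opt6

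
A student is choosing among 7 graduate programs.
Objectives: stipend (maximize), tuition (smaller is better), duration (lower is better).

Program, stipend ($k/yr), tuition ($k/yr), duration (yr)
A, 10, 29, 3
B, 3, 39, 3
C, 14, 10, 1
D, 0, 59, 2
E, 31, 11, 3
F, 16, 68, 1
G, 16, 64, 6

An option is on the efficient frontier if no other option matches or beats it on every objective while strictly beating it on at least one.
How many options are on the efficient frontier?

A: dominated by C (stipend 14≥10, tuition 10≤29, duration 1≤3).
B: dominated by A (stipend 10≥3, tuition 29≤39, duration 3≤3).
C: not dominated (best tuition).
D: dominated by C (stipend 14≥0, tuition 10≤59, duration 1≤2).
E: not dominated (best stipend).
F: not dominated.
G: dominated by E (stipend 31≥16, tuition 11≤64, duration 3≤6).
Pareto-optimal: C, E, F → 3.

3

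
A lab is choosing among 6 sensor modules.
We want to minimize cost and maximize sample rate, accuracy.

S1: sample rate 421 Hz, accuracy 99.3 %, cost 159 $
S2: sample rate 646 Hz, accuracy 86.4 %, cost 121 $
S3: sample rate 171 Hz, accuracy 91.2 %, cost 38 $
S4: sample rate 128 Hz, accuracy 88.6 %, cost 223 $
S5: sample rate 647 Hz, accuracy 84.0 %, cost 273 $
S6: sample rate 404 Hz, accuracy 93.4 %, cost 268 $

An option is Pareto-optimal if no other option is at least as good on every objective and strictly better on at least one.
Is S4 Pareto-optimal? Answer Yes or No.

No

S1 vs S4: sample rate 421≥128, accuracy 99.3≥88.6, cost 159≤223 — S1 is at least as good on every objective and strictly better on at least one, so S1 dominates S4.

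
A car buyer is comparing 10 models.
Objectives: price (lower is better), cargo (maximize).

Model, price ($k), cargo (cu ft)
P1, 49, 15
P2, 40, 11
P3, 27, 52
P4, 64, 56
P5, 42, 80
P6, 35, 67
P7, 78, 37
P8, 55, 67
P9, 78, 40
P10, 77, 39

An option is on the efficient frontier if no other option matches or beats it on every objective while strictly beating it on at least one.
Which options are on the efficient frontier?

P1: dominated by P3 (price 27≤49, cargo 52≥15).
P2: dominated by P3 (price 27≤40, cargo 52≥11).
P3: not dominated (best price).
P4: dominated by P5 (price 42≤64, cargo 80≥56).
P5: not dominated (best cargo).
P6: not dominated.
P7: dominated by P3 (price 27≤78, cargo 52≥37).
P8: dominated by P5 (price 42≤55, cargo 80≥67).
P9: dominated by P3 (price 27≤78, cargo 52≥40).
P10: dominated by P3 (price 27≤77, cargo 52≥39).

P3, P5, P6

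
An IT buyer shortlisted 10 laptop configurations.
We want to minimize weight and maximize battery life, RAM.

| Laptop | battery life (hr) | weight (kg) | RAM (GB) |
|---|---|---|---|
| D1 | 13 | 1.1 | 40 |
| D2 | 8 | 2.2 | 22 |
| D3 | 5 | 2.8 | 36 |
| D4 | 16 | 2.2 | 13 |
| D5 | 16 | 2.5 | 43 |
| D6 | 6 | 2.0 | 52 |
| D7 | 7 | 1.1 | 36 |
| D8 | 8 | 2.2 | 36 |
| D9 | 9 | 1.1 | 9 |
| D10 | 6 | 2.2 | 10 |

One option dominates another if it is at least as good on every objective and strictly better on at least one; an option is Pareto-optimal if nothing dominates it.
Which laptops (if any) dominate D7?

D1

D1: battery life 13≥7, weight 1.1≤1.1, RAM 40≥36 — dominates D7.
Others (D2, D3, D4, D5, D6, D8, D9, D10) are each worse than D7 on at least one objective.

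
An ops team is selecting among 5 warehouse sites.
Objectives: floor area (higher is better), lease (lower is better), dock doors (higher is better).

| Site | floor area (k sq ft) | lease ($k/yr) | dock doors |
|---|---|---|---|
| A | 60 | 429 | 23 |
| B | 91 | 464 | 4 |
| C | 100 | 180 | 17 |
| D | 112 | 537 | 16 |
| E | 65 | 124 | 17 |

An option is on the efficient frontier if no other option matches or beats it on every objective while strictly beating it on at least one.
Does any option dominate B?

C vs B: floor area 100≥91, lease 180≤464, dock doors 17≥4 — C is at least as good on every objective and strictly better on at least one, so C dominates B.

Yes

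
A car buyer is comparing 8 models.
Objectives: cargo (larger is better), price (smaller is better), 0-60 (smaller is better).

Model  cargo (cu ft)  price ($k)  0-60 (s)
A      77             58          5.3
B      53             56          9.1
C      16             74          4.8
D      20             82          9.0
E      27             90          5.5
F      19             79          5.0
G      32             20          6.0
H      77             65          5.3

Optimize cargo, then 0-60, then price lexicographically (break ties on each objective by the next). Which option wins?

First maximize cargo: best is 77, kept {A, H}.
Then minimize 0-60: best is 5.3, kept {A, H}.
Then minimize price: best is 58, kept {A}.

A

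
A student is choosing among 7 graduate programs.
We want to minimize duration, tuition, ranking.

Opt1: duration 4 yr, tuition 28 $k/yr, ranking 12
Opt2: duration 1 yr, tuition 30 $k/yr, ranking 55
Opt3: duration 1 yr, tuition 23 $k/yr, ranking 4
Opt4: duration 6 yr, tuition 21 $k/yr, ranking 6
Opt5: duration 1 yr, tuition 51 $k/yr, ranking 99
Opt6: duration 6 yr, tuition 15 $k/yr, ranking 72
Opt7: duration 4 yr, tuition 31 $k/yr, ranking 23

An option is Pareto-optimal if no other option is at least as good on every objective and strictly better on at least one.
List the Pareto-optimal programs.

Opt1: dominated by Opt3 (duration 1≤4, tuition 23≤28, ranking 4≤12).
Opt2: dominated by Opt3 (duration 1≤1, tuition 23≤30, ranking 4≤55).
Opt3: not dominated (best ranking).
Opt4: not dominated.
Opt5: dominated by Opt2 (duration 1≤1, tuition 30≤51, ranking 55≤99).
Opt6: not dominated (best tuition).
Opt7: dominated by Opt1 (duration 4≤4, tuition 28≤31, ranking 12≤23).

Opt3, Opt4, Opt6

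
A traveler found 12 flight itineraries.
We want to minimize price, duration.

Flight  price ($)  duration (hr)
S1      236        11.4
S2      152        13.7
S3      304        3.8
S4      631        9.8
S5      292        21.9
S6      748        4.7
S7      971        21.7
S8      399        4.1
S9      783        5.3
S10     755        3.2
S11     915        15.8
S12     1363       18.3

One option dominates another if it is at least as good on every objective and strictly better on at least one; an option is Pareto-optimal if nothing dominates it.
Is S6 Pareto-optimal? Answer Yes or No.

S3 vs S6: price 304≤748, duration 3.8≤4.7 — S3 is at least as good on every objective and strictly better on at least one, so S3 dominates S6.

No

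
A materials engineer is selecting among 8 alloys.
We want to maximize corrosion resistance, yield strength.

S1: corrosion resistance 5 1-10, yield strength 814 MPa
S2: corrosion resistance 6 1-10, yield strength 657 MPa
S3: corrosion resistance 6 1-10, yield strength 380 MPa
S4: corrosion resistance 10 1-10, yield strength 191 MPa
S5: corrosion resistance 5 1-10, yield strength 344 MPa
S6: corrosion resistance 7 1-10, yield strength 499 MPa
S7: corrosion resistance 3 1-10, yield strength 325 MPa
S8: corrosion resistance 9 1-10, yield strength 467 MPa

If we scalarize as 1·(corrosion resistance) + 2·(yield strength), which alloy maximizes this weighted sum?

S1: 1·5 + 2·814 = 1633
S2: 1·6 + 2·657 = 1320
S3: 1·6 + 2·380 = 766
S4: 1·10 + 2·191 = 392
S5: 1·5 + 2·344 = 693
S6: 1·7 + 2·499 = 1005
S7: 1·3 + 2·325 = 653
S8: 1·9 + 2·467 = 943
Highest: S1 at 1633.

S1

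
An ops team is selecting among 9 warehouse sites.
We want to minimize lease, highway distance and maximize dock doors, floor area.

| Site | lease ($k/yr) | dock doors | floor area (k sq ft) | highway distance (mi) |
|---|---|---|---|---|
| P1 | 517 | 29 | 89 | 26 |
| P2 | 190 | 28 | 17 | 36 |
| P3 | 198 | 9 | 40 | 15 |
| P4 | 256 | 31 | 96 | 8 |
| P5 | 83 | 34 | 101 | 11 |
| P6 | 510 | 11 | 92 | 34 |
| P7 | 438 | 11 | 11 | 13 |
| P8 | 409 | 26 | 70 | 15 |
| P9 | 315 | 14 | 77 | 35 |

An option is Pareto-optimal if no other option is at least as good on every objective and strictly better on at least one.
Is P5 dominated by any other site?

No

P1: worse on lease (517 vs 83).
P2: worse on lease (190 vs 83).
P3: worse on lease (198 vs 83).
P4: worse on lease (256 vs 83).
P6: worse on lease (510 vs 83).
P7: worse on lease (438 vs 83).
P8: worse on lease (409 vs 83).
P9: worse on lease (315 vs 83).
No option is at least as good as P5 on every objective and strictly better on one.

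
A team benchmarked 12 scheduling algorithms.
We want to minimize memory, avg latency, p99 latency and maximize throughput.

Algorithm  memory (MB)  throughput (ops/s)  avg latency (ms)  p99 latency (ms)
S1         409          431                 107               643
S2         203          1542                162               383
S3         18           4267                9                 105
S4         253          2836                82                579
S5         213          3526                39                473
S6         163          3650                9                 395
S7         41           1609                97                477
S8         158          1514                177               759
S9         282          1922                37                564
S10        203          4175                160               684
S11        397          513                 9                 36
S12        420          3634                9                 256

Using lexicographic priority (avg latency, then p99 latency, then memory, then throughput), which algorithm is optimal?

First minimize avg latency: best is 9, kept {S3, S6, S11, S12}.
Then minimize p99 latency: best is 36, kept {S11}.

S11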